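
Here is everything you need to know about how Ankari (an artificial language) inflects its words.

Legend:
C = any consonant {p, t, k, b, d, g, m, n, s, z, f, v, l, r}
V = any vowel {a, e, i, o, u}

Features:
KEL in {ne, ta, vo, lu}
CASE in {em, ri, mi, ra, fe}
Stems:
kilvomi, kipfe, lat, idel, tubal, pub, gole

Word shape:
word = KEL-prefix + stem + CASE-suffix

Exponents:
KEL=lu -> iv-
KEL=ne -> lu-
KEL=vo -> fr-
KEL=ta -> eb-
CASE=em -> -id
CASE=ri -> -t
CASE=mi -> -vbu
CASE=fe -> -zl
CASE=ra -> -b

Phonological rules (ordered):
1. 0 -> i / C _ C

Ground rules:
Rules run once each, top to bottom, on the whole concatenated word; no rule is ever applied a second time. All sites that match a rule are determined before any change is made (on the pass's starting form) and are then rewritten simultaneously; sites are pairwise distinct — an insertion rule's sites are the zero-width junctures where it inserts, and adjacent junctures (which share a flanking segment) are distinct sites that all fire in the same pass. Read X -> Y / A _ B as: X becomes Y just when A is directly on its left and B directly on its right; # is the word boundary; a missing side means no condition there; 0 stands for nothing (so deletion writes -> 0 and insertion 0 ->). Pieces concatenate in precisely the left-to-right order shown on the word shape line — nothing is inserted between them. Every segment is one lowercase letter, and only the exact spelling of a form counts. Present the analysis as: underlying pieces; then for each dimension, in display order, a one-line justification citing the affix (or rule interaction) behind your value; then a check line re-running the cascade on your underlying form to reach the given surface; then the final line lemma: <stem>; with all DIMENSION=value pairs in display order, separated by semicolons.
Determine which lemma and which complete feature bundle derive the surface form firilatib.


underlying: fr-lat-b
KEL=vo - signalled by the affix fr-
CASE=ra - signalled by the affix -b
check: frlatb -> firilatib
lemma: lat; KEL=vo; CASE=ra


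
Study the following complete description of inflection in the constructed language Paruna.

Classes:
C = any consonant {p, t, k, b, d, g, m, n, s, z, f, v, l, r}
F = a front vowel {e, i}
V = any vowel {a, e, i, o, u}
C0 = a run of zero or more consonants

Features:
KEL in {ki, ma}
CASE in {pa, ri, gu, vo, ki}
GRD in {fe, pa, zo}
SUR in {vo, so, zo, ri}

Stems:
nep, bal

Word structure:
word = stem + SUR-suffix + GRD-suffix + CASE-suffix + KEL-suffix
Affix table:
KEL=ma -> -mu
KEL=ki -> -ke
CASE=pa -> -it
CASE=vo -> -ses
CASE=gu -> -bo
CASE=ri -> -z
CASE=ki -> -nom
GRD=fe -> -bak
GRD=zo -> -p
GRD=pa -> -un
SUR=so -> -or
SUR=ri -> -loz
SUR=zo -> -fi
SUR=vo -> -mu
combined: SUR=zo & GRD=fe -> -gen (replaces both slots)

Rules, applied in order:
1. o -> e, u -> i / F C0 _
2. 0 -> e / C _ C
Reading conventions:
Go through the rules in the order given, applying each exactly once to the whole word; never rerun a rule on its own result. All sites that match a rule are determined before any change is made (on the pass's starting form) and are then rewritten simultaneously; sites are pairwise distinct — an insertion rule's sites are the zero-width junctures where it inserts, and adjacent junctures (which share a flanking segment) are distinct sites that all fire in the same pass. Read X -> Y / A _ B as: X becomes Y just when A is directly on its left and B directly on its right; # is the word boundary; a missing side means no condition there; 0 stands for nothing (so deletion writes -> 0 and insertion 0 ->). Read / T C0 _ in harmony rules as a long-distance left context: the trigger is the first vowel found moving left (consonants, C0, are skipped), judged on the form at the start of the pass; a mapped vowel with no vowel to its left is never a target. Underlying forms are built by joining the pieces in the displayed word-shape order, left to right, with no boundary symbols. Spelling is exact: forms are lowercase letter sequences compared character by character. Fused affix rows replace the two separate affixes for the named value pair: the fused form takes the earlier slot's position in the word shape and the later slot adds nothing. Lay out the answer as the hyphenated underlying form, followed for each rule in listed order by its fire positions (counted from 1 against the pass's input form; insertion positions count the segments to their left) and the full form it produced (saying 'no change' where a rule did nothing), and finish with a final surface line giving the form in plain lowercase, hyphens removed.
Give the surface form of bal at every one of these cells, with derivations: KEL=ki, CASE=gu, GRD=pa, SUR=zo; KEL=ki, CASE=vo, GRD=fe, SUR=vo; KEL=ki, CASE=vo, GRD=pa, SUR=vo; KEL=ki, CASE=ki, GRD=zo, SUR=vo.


cell KEL=ki, CASE=gu, GRD=pa, SUR=zo:
underlying: bal-fi-un-bo-ke
1. o -> e, u -> i / F C0 _: fires at position(s) 6: balfiinboke
2. 0 -> e / C _ C: inserts after position(s) 3, 7: balefiineboke
surface: balefiineboke

cell KEL=ki, CASE=vo, GRD=fe, SUR=vo:
underlying: bal-mu-bak-ses-ke
1. o -> e, u -> i / F C0 _: no change
2. 0 -> e / C _ C: inserts after position(s) 3, 8, 11: balemubakeseseke
surface: balemubakeseseke

cell KEL=ki, CASE=vo, GRD=pa, SUR=vo:
underlying: bal-mu-un-ses-ke
1. o -> e, u -> i / F C0 _: no change
2. 0 -> e / C _ C: inserts after position(s) 3, 7, 10: balemuuneseseke
surface: balemuuneseseke

cell KEL=ki, CASE=ki, GRD=zo, SUR=vo:
underlying: bal-mu-p-nom-ke
1. o -> e, u -> i / F C0 _: no change
2. 0 -> e / C _ C: inserts after position(s) 3, 6, 9: balemupenomeke
surface: balemupenomeke


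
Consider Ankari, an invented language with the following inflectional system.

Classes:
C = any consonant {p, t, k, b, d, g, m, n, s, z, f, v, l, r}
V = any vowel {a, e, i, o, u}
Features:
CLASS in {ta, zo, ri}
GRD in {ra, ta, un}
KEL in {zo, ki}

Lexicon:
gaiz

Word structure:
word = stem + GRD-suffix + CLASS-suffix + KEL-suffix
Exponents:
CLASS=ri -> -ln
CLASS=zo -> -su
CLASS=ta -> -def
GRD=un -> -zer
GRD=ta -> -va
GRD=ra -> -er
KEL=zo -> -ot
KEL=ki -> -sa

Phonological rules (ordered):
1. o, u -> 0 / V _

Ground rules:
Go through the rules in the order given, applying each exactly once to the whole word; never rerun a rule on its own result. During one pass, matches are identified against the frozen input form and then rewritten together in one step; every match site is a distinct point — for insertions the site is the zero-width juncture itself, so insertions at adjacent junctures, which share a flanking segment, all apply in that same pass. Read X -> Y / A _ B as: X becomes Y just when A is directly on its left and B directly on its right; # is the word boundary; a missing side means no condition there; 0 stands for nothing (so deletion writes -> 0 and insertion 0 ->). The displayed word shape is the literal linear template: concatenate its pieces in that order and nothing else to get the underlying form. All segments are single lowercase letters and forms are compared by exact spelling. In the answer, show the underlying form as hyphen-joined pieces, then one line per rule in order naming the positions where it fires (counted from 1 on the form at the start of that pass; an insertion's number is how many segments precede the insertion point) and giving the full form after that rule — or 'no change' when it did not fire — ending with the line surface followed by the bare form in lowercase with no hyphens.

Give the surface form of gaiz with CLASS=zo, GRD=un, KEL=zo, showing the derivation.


underlying: gaiz-zer-su-ot
1. o, u -> 0 / V _: fires at position(s) 10: gaizzersut
surface: gaizzersut


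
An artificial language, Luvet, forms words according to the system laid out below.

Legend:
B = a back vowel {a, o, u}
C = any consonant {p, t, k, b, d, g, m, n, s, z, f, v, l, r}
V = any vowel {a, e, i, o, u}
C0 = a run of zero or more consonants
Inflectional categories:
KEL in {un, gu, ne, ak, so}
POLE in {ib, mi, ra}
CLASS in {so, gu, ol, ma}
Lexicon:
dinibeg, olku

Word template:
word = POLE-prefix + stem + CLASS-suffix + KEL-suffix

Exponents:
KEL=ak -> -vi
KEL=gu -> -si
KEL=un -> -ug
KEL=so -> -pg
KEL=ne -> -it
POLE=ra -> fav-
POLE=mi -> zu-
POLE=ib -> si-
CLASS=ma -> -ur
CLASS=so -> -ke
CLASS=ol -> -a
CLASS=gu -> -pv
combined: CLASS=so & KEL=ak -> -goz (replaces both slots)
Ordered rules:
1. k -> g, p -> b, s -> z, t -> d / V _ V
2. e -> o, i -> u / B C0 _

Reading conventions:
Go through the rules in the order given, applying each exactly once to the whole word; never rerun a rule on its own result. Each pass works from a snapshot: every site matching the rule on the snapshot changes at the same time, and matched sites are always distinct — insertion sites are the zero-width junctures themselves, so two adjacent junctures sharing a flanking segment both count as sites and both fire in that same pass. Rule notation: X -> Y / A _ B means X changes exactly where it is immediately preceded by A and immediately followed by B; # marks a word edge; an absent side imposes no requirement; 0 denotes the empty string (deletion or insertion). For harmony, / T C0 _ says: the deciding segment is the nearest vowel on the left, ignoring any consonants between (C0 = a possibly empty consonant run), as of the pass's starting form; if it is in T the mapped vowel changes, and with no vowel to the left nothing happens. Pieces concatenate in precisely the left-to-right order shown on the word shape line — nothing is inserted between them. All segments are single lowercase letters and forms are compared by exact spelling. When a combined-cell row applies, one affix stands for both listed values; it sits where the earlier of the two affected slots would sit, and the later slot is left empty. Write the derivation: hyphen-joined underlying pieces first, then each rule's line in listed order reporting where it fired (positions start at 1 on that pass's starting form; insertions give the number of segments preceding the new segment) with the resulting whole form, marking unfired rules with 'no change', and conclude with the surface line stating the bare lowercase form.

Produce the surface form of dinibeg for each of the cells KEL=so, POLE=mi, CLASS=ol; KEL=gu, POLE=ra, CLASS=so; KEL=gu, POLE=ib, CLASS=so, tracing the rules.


cell KEL=so, POLE=mi, CLASS=ol:
underlying: zu-dinibeg-a-pg
1. k -> g, p -> b, s -> z, t -> d / V _ V: no change
2. e -> o, i -> u / B C0 _: fires at position(s) 4: zudunibegapg
surface: zudunibegapg

cell KEL=gu, POLE=ra, CLASS=so:
underlying: fav-dinibeg-ke-si
1. k -> g, p -> b, s -> z, t -> d / V _ V: fires at position(s) 13: favdinibegkezi
2. e -> o, i -> u / B C0 _: fires at position(s) 5: favdunibegkezi
surface: favdunibegkezi

cell KEL=gu, POLE=ib, CLASS=so:
underlying: si-dinibeg-ke-si
1. k -> g, p -> b, s -> z, t -> d / V _ V: fires at position(s) 12: sidinibegkezi
2. e -> o, i -> u / B C0 _: no change
surface: sidinibegkezi


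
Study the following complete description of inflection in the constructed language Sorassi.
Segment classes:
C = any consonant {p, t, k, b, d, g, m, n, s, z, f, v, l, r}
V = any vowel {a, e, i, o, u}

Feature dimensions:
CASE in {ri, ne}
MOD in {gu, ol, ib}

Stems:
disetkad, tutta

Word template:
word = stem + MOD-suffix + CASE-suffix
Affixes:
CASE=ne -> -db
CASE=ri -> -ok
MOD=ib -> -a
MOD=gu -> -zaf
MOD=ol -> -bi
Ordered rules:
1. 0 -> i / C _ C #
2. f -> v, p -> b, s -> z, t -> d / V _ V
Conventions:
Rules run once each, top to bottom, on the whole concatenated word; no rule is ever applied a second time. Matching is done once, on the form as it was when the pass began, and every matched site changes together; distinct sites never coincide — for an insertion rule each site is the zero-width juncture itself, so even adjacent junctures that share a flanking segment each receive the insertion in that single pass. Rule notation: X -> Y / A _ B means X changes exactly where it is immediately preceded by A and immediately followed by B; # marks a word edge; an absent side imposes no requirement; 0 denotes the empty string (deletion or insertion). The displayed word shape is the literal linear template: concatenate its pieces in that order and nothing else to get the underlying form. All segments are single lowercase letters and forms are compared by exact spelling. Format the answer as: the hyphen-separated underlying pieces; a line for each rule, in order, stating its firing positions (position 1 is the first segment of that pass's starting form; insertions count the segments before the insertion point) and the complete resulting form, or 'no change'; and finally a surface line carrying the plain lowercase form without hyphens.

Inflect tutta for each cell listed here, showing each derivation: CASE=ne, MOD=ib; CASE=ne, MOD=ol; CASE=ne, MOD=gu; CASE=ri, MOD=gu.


cell CASE=ne, MOD=ib:
underlying: tutta-a-db
1. 0 -> i / C _ C #: inserts after position(s) 7: tuttaadib
2. f -> v, p -> b, s -> z, t -> d / V _ V: no change
surface: tuttaadib

cell CASE=ne, MOD=ol:
underlying: tutta-bi-db
1. 0 -> i / C _ C #: inserts after position(s) 8: tuttabidib
2. f -> v, p -> b, s -> z, t -> d / V _ V: no change
surface: tuttabidib

cell CASE=ne, MOD=gu:
underlying: tutta-zaf-db
1. 0 -> i / C _ C #: inserts after position(s) 9: tuttazafdib
2. f -> v, p -> b, s -> z, t -> d / V _ V: no change
surface: tuttazafdib

cell CASE=ri, MOD=gu:
underlying: tutta-zaf-ok
1. 0 -> i / C _ C #: no change
2. f -> v, p -> b, s -> z, t -> d / V _ V: fires at position(s) 8: tuttazavok
surface: tuttazavok


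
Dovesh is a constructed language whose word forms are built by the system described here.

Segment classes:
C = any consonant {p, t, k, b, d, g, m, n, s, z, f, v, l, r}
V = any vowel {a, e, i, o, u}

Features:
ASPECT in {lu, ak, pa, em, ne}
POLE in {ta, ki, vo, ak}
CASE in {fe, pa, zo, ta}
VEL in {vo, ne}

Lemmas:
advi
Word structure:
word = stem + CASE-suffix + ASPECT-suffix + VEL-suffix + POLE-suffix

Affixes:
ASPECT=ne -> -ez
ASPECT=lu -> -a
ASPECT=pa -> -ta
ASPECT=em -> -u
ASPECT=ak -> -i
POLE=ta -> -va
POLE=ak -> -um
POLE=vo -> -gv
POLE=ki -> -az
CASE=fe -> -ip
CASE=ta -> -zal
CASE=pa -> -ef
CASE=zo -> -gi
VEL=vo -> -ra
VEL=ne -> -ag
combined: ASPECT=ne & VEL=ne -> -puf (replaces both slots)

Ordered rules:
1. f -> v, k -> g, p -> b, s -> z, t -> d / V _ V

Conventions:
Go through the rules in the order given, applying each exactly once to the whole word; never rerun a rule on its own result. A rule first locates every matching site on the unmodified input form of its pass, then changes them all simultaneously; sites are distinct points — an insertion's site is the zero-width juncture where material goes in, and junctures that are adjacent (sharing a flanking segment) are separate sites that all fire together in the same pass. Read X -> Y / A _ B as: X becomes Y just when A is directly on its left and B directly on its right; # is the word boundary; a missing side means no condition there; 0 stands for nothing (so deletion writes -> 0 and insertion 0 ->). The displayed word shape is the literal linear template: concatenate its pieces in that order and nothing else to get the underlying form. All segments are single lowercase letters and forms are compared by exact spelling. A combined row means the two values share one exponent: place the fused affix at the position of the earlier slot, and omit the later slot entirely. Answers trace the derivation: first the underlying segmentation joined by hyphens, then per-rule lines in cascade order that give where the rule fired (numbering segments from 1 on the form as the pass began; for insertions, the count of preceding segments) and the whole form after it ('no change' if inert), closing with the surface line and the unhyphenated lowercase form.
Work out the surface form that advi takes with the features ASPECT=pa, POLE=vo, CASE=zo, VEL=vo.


underlying: advi-gi-ta-ra-gv
1. f -> v, k -> g, p -> b, s -> z, t -> d / V _ V: fires at position(s) 7: advigidaragv
surface: advigidaragv


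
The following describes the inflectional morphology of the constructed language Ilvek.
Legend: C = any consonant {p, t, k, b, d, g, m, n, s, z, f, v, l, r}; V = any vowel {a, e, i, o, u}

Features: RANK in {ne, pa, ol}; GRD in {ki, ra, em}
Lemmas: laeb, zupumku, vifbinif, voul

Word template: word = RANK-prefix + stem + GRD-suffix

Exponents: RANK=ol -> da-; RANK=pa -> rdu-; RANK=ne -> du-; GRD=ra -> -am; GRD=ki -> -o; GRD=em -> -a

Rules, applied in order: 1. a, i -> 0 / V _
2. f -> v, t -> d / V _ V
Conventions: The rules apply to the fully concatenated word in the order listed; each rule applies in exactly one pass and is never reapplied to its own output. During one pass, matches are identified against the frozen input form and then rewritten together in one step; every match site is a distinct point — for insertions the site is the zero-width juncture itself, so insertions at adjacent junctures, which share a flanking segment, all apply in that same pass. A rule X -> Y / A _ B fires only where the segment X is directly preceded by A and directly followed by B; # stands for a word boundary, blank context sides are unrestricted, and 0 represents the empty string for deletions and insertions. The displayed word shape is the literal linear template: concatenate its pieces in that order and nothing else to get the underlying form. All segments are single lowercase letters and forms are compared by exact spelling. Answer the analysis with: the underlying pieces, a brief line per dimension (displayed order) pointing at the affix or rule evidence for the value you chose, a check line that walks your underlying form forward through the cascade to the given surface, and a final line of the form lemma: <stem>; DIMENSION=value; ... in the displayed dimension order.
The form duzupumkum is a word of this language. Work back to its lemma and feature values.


underlying: du-zupumku-am
RANK=ne - signalled by the affix du-
GRD=ra - signalled by the affix -am
check: duzupumkuam -> duzupumkum -> duzupumkum
lemma: zupumku; RANK=ne; GRD=ra


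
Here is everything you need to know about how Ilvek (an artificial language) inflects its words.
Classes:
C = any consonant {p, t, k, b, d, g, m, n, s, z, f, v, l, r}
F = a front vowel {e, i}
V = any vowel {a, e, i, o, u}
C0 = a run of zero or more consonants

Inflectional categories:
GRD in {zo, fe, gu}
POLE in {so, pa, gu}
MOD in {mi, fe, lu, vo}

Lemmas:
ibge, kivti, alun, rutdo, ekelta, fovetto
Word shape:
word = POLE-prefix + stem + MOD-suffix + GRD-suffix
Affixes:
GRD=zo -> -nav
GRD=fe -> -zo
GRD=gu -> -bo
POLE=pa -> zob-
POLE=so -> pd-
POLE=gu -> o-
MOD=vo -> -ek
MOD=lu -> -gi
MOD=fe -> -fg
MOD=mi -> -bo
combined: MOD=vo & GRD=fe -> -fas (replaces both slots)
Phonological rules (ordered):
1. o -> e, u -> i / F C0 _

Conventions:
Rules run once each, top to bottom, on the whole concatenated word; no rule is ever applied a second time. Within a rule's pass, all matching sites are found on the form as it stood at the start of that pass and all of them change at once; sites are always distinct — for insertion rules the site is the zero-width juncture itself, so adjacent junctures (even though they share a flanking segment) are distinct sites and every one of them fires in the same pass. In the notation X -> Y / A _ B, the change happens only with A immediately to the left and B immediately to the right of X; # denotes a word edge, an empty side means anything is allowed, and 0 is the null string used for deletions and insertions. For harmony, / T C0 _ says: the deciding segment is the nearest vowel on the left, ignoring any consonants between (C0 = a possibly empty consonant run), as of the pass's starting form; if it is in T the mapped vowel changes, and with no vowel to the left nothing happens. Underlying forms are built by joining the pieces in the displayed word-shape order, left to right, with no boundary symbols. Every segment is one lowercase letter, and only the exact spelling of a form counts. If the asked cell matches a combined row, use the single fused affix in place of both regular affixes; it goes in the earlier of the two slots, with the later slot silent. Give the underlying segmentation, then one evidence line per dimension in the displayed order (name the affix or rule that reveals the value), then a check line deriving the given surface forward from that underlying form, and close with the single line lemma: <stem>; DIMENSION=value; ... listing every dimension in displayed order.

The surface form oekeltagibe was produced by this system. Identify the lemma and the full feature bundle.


underlying: o-ekelta-gi-bo
GRD=gu - signalled by the affix -bo
POLE=gu - signalled by the affix o-
MOD=lu - signalled by the affix -gi
check: oekeltagibo -> oekeltagibe
lemma: ekelta; GRD=gu; POLE=gu; MOD=lu


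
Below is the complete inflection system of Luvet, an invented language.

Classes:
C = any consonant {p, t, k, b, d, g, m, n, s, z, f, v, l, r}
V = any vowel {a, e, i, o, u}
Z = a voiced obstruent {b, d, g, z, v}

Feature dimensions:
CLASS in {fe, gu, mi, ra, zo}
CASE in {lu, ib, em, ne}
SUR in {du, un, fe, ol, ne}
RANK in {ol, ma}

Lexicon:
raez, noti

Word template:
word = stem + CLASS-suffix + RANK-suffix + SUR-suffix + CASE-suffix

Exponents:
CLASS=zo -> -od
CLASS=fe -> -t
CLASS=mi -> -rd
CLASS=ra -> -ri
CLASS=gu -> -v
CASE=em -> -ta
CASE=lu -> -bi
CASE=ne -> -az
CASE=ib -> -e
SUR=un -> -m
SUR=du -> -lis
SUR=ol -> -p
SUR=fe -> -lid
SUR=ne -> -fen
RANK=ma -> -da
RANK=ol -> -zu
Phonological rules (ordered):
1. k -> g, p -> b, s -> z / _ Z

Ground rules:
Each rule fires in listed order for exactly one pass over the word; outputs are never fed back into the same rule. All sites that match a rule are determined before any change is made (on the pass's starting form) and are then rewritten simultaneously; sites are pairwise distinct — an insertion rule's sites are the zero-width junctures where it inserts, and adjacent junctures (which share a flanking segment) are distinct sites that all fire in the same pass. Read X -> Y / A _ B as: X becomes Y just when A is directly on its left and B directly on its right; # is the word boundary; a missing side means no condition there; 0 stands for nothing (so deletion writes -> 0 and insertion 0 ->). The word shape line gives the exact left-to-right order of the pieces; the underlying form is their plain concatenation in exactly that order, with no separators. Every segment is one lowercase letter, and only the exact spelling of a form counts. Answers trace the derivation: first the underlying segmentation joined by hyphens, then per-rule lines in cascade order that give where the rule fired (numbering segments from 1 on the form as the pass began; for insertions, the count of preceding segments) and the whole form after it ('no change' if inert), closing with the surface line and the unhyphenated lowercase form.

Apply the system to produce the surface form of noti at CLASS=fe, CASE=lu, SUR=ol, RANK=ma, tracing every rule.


underlying: noti-t-da-p-bi
1. k -> g, p -> b, s -> z / _ Z: fires at position(s) 8: notitdabbi
surface: notitdabbi


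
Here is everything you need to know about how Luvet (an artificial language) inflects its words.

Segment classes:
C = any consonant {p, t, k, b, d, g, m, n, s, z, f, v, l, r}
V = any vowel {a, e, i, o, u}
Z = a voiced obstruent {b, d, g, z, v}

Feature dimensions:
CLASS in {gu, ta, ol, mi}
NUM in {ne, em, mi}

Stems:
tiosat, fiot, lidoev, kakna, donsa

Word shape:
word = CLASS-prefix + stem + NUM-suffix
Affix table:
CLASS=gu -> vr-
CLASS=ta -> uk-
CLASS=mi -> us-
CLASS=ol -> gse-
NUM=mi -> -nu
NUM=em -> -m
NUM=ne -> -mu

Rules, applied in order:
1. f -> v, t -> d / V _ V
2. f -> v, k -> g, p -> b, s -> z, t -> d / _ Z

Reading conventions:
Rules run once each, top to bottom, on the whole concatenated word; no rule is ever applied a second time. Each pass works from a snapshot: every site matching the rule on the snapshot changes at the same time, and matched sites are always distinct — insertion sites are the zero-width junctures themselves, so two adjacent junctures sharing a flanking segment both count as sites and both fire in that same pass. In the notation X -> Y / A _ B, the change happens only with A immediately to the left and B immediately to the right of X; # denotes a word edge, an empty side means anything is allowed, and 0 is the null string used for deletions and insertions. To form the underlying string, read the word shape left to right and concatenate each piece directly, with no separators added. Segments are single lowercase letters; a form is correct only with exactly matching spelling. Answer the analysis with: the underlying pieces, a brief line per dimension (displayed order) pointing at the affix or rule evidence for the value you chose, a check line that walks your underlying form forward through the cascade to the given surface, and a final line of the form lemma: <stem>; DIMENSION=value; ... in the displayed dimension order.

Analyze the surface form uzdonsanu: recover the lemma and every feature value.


underlying: us-donsa-nu
CLASS=mi - signalled by the affix us-
NUM=mi - signalled by the affix -nu
check: usdonsanu -> usdonsanu -> uzdonsanu
lemma: donsa; CLASS=mi; NUM=mi


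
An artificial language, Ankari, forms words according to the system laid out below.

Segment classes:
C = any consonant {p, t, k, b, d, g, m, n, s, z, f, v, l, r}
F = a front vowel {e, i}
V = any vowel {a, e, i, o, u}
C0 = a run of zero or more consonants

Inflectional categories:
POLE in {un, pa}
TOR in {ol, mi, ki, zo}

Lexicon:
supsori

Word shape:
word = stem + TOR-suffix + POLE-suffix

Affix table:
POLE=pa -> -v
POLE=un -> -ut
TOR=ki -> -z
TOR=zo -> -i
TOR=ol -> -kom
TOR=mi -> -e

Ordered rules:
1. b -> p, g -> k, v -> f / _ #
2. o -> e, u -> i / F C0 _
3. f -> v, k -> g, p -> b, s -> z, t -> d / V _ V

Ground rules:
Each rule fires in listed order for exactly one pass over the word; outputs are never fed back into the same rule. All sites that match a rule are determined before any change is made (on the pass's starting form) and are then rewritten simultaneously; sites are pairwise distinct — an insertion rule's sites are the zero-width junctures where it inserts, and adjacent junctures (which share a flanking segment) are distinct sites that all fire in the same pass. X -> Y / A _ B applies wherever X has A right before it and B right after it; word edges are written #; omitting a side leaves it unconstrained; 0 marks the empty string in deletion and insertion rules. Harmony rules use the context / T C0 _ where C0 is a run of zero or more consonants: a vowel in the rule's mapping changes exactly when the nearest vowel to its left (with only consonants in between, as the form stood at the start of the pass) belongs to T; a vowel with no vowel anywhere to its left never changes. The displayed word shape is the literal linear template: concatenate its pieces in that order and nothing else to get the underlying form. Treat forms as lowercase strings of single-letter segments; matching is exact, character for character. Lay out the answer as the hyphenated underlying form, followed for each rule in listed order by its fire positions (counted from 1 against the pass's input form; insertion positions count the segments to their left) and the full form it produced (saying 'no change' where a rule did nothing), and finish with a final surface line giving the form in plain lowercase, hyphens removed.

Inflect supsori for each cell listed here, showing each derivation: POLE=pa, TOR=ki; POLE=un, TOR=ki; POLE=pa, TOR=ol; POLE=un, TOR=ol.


cell POLE=pa, TOR=ki:
underlying: supsori-z-v
1. b -> p, g -> k, v -> f / _ #: fires at position(s) 9: supsorizf
2. o -> e, u -> i / F C0 _: no change
3. f -> v, k -> g, p -> b, s -> z, t -> d / V _ V: no change
surface: supsorizf

cell POLE=un, TOR=ki:
underlying: supsori-z-ut
1. b -> p, g -> k, v -> f / _ #: no change
2. o -> e, u -> i / F C0 _: fires at position(s) 9: supsorizit
3. f -> v, k -> g, p -> b, s -> z, t -> d / V _ V: no change
surface: supsorizit

cell POLE=pa, TOR=ol:
underlying: supsori-kom-v
1. b -> p, g -> k, v -> f / _ #: fires at position(s) 11: supsorikomf
2. o -> e, u -> i / F C0 _: fires at position(s) 9: supsorikemf
3. f -> v, k -> g, p -> b, s -> z, t -> d / V _ V: fires at position(s) 8: supsorigemf
surface: supsorigemf

cell POLE=un, TOR=ol:
underlying: supsori-kom-ut
1. b -> p, g -> k, v -> f / _ #: no change
2. o -> e, u -> i / F C0 _: fires at position(s) 9: supsorikemut
3. f -> v, k -> g, p -> b, s -> z, t -> d / V _ V: fires at position(s) 8: supsorigemut
surface: supsorigemut


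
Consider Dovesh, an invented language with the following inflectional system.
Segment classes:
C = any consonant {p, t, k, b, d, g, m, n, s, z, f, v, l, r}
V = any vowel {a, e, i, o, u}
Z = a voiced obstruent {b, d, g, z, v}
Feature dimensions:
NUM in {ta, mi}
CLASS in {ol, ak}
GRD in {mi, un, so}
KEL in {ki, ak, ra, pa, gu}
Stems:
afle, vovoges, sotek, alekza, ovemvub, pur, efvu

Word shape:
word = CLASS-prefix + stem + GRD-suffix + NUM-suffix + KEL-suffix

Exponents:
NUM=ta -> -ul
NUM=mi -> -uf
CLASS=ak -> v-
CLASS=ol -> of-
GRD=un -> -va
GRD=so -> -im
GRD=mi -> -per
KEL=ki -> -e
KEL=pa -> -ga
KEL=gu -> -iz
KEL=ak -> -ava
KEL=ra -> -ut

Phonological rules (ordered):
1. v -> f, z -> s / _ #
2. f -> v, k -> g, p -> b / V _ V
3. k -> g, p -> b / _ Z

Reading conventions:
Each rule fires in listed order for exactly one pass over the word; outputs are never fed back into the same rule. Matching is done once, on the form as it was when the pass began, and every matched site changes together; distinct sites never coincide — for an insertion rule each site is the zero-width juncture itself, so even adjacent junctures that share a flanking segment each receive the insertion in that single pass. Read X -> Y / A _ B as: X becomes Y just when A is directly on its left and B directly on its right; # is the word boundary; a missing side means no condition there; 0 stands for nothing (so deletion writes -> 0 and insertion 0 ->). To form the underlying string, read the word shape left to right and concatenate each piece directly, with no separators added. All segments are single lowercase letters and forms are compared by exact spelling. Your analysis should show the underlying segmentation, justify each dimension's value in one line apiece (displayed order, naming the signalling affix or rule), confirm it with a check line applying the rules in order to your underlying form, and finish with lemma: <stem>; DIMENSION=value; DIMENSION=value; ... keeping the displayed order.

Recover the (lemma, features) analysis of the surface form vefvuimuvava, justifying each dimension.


underlying: v-efvu-im-uf-ava
NUM=mi - signalled by the affix -uf
CLASS=ak - signalled by the affix v-
GRD=so - signalled by the affix -im
KEL=ak - signalled by the affix -ava
check: vefvuimufava -> vefvuimufava -> vefvuimuvava -> vefvuimuvava
lemma: efvu; NUM=mi; CLASS=ak; GRD=so; KEL=ak


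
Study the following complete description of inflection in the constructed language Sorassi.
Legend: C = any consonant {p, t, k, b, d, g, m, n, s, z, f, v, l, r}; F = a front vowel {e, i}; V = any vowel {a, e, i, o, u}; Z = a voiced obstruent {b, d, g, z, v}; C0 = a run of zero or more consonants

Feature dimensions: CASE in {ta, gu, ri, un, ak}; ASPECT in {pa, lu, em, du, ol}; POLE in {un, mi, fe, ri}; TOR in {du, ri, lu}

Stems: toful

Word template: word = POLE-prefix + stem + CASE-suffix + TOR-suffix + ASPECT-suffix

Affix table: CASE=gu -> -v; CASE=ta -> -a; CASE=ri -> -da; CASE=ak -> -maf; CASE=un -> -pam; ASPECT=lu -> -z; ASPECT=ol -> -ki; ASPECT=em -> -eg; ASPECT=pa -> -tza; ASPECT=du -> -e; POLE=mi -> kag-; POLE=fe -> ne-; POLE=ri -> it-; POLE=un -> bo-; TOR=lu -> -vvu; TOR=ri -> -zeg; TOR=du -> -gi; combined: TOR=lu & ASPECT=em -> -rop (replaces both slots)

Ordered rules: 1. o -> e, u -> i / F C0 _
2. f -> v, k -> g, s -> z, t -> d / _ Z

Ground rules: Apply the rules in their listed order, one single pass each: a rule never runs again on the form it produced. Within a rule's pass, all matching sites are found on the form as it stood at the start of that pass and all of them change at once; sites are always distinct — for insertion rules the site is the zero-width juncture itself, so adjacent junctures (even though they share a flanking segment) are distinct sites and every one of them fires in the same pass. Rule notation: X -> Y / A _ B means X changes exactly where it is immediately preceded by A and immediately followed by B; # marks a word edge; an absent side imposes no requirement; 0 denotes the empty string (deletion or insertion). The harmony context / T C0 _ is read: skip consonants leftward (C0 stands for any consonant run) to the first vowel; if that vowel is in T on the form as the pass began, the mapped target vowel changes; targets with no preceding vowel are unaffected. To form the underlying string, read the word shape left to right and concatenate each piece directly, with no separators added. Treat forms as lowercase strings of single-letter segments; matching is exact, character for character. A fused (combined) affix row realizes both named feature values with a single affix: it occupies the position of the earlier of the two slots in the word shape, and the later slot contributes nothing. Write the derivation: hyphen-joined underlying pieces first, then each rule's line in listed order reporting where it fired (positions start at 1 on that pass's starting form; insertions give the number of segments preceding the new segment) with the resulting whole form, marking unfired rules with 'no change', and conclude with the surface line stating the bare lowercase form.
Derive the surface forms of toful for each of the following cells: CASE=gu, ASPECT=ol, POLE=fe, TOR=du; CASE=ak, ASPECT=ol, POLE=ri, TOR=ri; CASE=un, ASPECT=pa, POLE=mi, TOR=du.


cell CASE=gu, ASPECT=ol, POLE=fe, TOR=du:
underlying: ne-toful-v-gi-ki
1. o -> e, u -> i / F C0 _: fires at position(s) 4: netefulvgiki
2. f -> v, k -> g, s -> z, t -> d / _ Z: no change
surface: netefulvgiki

cell CASE=ak, ASPECT=ol, POLE=ri, TOR=ri:
underlying: it-toful-maf-zeg-ki
1. o -> e, u -> i / F C0 _: fires at position(s) 4: ittefulmafzegki
2. f -> v, k -> g, s -> z, t -> d / _ Z: fires at position(s) 10: ittefulmavzegki
surface: ittefulmavzegki

cell CASE=un, ASPECT=pa, POLE=mi, TOR=du:
underlying: kag-toful-pam-gi-tza
1. o -> e, u -> i / F C0 _: no change
2. f -> v, k -> g, s -> z, t -> d / _ Z: fires at position(s) 14: kagtofulpamgidza
surface: kagtofulpamgidza


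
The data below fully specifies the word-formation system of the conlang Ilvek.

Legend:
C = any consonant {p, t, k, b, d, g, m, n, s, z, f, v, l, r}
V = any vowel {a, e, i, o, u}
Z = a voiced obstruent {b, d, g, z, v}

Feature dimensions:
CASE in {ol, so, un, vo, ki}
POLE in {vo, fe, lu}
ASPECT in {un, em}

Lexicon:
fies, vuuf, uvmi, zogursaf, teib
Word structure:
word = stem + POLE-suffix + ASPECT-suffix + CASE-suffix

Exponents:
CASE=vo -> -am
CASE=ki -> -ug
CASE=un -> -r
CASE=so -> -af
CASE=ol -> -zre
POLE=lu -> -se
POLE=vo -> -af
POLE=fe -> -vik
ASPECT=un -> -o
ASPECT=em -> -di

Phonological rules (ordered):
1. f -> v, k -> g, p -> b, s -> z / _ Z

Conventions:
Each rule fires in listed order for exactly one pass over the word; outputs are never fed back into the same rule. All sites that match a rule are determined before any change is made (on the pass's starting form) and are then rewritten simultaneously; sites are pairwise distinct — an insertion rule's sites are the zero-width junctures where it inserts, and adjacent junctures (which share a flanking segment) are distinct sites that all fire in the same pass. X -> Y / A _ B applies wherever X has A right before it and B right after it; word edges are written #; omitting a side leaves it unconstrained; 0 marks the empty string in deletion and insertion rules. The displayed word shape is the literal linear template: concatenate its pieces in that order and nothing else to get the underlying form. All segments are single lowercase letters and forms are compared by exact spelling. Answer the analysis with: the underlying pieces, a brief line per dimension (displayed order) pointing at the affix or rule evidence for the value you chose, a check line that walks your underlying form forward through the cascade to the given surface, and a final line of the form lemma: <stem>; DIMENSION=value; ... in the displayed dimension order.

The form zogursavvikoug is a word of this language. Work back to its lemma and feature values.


underlying: zogursaf-vik-o-ug
CASE=ki - signalled by the affix -ug
POLE=fe - signalled by the affix -vik
ASPECT=un - signalled by the affix -o
check: zogursafvikoug -> zogursavvikoug
lemma: zogursaf; CASE=ki; POLE=fe; ASPECT=un


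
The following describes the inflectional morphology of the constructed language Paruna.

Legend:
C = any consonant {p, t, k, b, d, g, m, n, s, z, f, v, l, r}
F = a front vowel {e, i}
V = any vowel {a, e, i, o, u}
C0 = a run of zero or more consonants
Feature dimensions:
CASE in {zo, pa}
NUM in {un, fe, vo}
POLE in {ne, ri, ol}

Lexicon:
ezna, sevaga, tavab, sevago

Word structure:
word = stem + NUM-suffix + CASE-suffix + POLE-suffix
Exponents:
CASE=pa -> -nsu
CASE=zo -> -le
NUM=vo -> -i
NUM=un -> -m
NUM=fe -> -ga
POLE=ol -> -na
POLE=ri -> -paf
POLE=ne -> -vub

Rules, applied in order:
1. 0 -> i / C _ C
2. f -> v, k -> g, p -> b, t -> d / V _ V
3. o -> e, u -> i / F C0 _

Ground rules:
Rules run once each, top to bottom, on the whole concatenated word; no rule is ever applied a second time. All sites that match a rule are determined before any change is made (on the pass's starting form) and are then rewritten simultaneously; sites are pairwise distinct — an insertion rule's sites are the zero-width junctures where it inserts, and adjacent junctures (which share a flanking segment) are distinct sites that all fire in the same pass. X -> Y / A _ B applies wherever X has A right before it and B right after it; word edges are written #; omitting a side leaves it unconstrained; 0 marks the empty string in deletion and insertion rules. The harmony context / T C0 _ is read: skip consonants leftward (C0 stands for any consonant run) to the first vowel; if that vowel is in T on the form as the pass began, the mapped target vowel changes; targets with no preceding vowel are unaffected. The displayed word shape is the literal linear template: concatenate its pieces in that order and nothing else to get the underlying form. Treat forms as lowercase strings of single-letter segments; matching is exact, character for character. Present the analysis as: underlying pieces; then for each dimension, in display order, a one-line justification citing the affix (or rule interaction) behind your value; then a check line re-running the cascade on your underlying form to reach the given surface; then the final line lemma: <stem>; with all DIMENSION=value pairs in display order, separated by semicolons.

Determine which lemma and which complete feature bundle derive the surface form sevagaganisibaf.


underlying: sevaga-ga-nsu-paf
CASE=pa - signalled by the affix -nsu
NUM=fe - signalled by the affix -ga
POLE=ri - signalled by the affix -paf
check: sevagagansupaf -> sevagaganisupaf -> sevagaganisubaf -> sevagaganisibaf
lemma: sevaga; CASE=pa; NUM=fe; POLE=ri


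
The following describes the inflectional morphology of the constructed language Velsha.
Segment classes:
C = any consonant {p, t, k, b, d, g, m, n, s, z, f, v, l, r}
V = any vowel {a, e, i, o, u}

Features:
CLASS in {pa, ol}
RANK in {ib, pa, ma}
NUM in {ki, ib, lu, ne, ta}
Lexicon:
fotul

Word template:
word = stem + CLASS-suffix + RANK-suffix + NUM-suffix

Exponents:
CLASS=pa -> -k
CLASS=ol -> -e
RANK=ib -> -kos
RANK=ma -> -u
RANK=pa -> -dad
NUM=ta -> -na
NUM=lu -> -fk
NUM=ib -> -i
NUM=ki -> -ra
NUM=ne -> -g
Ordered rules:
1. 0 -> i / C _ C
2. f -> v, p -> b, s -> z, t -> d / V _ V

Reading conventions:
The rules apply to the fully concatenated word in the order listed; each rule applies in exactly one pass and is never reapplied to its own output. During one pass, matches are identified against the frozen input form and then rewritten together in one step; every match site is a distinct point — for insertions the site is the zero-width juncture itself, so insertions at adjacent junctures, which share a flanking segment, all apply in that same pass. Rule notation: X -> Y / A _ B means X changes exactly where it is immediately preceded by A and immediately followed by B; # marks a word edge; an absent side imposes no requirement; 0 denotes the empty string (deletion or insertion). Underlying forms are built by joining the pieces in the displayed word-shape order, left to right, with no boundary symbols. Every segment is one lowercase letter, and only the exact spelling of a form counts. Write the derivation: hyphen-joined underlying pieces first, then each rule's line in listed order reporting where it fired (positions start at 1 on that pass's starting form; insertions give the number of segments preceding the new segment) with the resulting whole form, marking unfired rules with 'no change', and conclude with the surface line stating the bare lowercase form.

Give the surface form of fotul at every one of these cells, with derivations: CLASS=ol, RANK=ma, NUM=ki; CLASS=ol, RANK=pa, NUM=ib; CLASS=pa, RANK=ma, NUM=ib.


cell CLASS=ol, RANK=ma, NUM=ki:
underlying: fotul-e-u-ra
1. 0 -> i / C _ C: no change
2. f -> v, p -> b, s -> z, t -> d / V _ V: fires at position(s) 3: foduleura
surface: foduleura

cell CLASS=ol, RANK=pa, NUM=ib:
underlying: fotul-e-dad-i
1. 0 -> i / C _ C: no change
2. f -> v, p -> b, s -> z, t -> d / V _ V: fires at position(s) 3: foduledadi
surface: foduledadi

cell CLASS=pa, RANK=ma, NUM=ib:
underlying: fotul-k-u-i
1. 0 -> i / C _ C: inserts after position(s) 5: fotulikui
2. f -> v, p -> b, s -> z, t -> d / V _ V: fires at position(s) 3: fodulikui
surface: fodulikui
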